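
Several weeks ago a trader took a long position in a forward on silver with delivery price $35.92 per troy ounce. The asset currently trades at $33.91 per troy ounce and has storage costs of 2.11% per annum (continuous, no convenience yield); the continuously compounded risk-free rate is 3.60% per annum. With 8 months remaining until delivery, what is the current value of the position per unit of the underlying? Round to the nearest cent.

Current fair forward for the remaining 8 months: F = S·e^((r + u)·T), (r + u) = 0.0360 + 0.0211 = 0.0571
F = 33.91 · e^(0.0571 × 8/12) = 33.91 × 1.038800 = 35.2257
Value of long forward = (F − K)·e^(−rT) = (35.2257 − 35.92) · e^(−0.0360·8/12)
= -0.6943 × 0.976286 = -0.68

-$0.68 per troy ounce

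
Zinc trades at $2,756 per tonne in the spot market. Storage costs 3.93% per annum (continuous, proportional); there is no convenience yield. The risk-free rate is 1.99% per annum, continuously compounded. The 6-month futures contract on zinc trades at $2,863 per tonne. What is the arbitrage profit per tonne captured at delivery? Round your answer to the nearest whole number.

$24 per tonne

Fair futures: F* = S·e^(carry·T), with carry = (r + u) = 0.0199 + 0.0393 = 0.0592
F* = 2756 · e^(0.0592 × 6/12) = 2756 · e^0.029600 = 2756 × 1.030042 = $2838.7958
Market $2863 > fair $2838.7958: forward overpriced → cash-and-carry (buy spot, short the forward).
At maturity, profit = |F_mkt − F*| = |2863 − 2838.7958| = $24 per tonne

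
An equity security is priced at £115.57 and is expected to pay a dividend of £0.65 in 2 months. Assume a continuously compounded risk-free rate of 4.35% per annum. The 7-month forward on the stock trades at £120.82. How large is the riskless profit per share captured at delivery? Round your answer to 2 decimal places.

PV(dividends) I = 0.65·e^(−0.0435·2/12) = 0.6453
Fair forward F* = (S − I)·e^(rT) = (115.57 − 0.6453)·e^0.025375 = 114.9247 × 1.025700 = 117.8783
Market £120.82 > fair 117.8783: forward overpriced → cash-and-carry (borrow at r, buy the stock and collect the dividends, short the forward).
Profit at T = |F_mkt − F*| = |120.82 − 117.8783| = £2.94 per share

£2.94 per share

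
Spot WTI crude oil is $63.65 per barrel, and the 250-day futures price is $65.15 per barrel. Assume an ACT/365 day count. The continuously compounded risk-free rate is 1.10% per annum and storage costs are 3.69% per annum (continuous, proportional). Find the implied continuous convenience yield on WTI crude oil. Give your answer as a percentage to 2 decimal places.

1.39%

F = S·e^((r+u−y)T) ⇒ (r+u−y) = ln(F/S)/T
ln(65.15/63.65) = 0.023293; /T ⇒ 0.034008
y = r + u − ln(F/S)/T = 0.0110 + 0.0369 − 0.034008 = 0.013892
y = 1.39%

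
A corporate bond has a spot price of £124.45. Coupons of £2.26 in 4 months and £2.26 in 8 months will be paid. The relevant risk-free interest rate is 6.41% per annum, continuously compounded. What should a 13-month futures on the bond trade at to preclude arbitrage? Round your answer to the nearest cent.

£128.71

PV(coupons) I = 2.26·e^(−0.0641·4/12) + 2.26·e^(−0.0641·8/12)
I = 2.2122 + 2.1655 = 4.3777
F = (S − I)·e^(rT) = (124.45 − 4.3777) · e^(0.0641·13/12)
= 120.0723 · e^0.069442 = 120.0723 × 1.071910 = £128.71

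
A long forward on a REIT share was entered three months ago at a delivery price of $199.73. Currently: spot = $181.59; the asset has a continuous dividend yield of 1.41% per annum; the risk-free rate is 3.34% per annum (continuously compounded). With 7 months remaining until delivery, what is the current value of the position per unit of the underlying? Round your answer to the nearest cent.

Current fair forward for the remaining 7 months: F = S·e^((r − q)·T), (r − q) = 0.0334 − 0.0141 = 0.0193
F = 181.59 · e^(0.0193 × 7/12) = 181.59 × 1.011322 = 183.6460
Value of long forward = (F − K)·e^(−rT) = (183.6460 − 199.73) · e^(−0.0334·7/12)
= -16.0840 × 0.980705 = -15.77

-$15.77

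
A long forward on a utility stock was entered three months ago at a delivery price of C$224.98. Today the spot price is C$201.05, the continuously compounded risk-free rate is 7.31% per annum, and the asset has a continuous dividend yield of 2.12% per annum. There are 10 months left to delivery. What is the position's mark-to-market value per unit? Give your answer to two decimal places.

-C$14.15

Current fair forward for the remaining 10 months: F = S·e^((r − q)·T), (r − q) = 0.0731 − 0.0212 = 0.0519
F = 201.05 · e^(0.0519 × 10/12) = 201.05 × 1.044199 = 209.9362
Value of long forward = (F − K)·e^(−rT) = (209.9362 − 224.98) · e^(−0.0731·10/12)
= -15.0438 × 0.940902 = -14.15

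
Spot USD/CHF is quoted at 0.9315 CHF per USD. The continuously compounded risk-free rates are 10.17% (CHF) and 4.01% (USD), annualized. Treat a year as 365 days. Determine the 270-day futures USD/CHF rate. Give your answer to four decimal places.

F = S·e^((r_CHF − r_USD)T) = 0.9315 · e^((0.1017 − 0.0401) × 270/365)
= 0.9315 · e^0.045567 = 0.9315 × 1.046621
F = 0.9749 CHF per USD

0.9749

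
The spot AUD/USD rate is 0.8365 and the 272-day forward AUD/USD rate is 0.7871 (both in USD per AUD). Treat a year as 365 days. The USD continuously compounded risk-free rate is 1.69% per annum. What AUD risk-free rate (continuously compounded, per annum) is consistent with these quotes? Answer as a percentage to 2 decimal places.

F = S·e^((r_USD − r_AUD)T) ⇒ r_AUD = r_USD − ln(F/S)/T
ln(0.7871/0.8365) = -0.060871; /(272/365) = -0.081684
r_AUD = 0.0169 + 0.081684 = 0.098584
r_AUD = 9.86%

9.86%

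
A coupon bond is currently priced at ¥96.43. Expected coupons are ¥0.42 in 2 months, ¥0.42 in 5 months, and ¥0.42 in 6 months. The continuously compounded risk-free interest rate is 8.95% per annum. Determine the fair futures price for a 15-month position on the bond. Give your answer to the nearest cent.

¥106.48

PV(coupons) I = 0.42·e^(−0.0895·2/12) + 0.42·e^(−0.0895·5/12) + 0.42·e^(−0.0895·6/12)
I = 0.4138 + 0.4046 + 0.4016 = 1.2200
F = (S − I)·e^(rT) = (96.43 − 1.2200) · e^(0.0895·15/12)
= 95.2100 · e^0.111875 = 95.2100 × 1.118373 = ¥106.48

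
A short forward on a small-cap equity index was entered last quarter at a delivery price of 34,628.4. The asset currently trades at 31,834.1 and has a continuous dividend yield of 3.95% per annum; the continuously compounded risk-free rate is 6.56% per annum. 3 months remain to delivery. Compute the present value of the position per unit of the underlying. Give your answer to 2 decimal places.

Current fair forward for the remaining 3 months: F = S·e^((r − q)·T), (r − q) = 0.0656 − 0.0395 = 0.0261
F = 31834.1 · e^(0.0261 × 3/12) = 31834.1 × 1.00654633 = 32042.4965
Value of long forward = (F − K)·e^(−rT) = (32042.4965 − 34628.4) · e^(−0.0656·3/12)
= -2585.9035 × 0.98373375 = -2543.84
Short position value = −(long value) = 2543.84

2543.84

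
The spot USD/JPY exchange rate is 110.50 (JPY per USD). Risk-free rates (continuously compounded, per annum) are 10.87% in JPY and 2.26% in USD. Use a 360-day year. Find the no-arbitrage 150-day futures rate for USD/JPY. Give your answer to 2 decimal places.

F = S·e^((r_JPY − r_USD)T) = 110.50 · e^((0.1087 − 0.0226) × 150/360)
= 110.50 · e^0.035875 = 110.50 × 1.036526
F = 114.54 JPY per USD

114.54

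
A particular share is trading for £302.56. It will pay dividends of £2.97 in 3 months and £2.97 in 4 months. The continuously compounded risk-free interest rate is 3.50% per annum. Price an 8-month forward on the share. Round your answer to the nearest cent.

PV(dividends) I = 2.97·e^(−0.0350·3/12) + 2.97·e^(−0.0350·4/12)
I = 2.9441 + 2.9356 = 5.8797
F = (S − I)·e^(rT) = (302.56 − 5.8797) · e^(0.0350·8/12)
= 296.6803 · e^0.023333 = 296.6803 × 1.023607 = £303.68

£303.68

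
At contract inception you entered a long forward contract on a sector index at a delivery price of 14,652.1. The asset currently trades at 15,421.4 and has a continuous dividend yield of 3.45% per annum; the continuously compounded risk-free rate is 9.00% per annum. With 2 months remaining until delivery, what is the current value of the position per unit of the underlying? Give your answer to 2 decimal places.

Current fair forward for the remaining 2 months: F = S·e^((r − q)·T), (r − q) = 0.0900 − 0.0345 = 0.0555
F = 15421.4 · e^(0.0555 × 2/12) = 15421.4 × 1.00929291 = 15564.7097
Value of long forward = (F − K)·e^(−rT) = (15564.7097 − 14652.1) · e^(−0.0900·2/12)
= 912.6097 × 0.98511194 = 899.02

899.02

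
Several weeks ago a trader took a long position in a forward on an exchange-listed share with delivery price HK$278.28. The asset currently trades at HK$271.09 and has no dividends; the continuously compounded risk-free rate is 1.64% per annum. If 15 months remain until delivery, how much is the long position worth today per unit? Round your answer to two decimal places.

-HK$1.54

Current fair forward for the remaining 15 months: F = S·e^(r·T), r = 0.0164
F = 271.09 · e^(0.0164 × 15/12) = 271.09 × 1.020712 = 276.7048
Value of long forward = (F − K)·e^(−rT) = (276.7048 − 278.28) · e^(−0.0164·15/12)
= -1.5752 × 0.979709 = -1.54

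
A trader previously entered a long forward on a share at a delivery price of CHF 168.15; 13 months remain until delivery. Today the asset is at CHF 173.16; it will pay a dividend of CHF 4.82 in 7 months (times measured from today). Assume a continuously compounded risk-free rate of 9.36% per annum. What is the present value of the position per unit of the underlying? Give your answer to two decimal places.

CHF 16.66

PV(remaining dividends) I = 4.82·e^(−0.0936·7/12) = 4.5639
Current forward F = (S − I)·e^(rT) = (173.16 − 4.5639)·e^(0.0936·13/12) = 168.5961 × 1.106719 = 186.5885
Value (long) = (F − K)·e^(−rT) = (186.5885 − 168.15) × 0.903572 = 16.6605
Value = CHF 16.66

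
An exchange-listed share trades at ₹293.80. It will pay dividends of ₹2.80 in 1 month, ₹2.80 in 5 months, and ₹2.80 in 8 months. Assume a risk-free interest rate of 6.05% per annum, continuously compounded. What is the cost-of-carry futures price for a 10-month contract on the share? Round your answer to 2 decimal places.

₹300.36

PV(dividends) I = 2.80·e^(−0.0605·1/12) + 2.80·e^(−0.0605·5/12) + 2.80·e^(−0.0605·8/12)
I = 2.7859 + 2.7303 + 2.6893 = 8.2055
F = (S − I)·e^(rT) = (293.80 − 8.2055) · e^(0.0605·10/12)
= 285.5945 · e^0.050417 = 285.5945 × 1.051710 = ₹300.36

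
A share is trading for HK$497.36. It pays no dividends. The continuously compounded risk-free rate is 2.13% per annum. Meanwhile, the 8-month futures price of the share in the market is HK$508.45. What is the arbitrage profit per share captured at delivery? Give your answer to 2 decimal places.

HK$3.98 per share

Fair futures: F* = S·e^(carry·T), with carry = r = 0.0213
F* = 497.36 · e^(0.0213 × 8/12) = 497.36 · e^0.014200 = 497.36 × 1.014301 = HK$504.4727
Market HK$508.45 > fair HK$504.4727: forward overpriced → cash-and-carry (buy spot, short the forward).
At maturity, profit = |F_mkt − F*| = |508.45 − 504.4727| = HK$3.98 per share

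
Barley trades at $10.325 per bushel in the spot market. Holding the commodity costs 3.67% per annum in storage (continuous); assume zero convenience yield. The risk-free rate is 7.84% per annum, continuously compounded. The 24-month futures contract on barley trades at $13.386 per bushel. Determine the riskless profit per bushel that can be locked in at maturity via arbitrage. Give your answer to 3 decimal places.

Fair futures: F* = S·e^(carry·T), with carry = (r + u) = 0.0784 + 0.0367 = 0.1151
F* = 10.325 · e^(0.1151 × 24/12) = 10.325 · e^0.230200 = 10.325 × 1.258852 = $12.9976
Market $13.386 > fair $12.9976: forward overpriced → cash-and-carry (buy spot, short the forward).
At maturity, profit = |F_mkt − F*| = |13.386 − 12.9976| = $0.388 per bushel

$0.388 per bushel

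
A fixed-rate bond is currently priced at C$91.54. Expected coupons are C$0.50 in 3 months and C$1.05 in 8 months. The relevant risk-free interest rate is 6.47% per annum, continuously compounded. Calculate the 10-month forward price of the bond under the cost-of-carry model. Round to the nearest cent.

C$95.03

PV(coupons) I = 0.50·e^(−0.0647·3/12) + 1.05·e^(−0.0647·8/12)
I = 0.4920 + 1.0057 = 1.4977
F = (S − I)·e^(rT) = (91.54 − 1.4977) · e^(0.0647·10/12)
= 90.0423 · e^0.053917 = 90.0423 × 1.055397 = C$95.03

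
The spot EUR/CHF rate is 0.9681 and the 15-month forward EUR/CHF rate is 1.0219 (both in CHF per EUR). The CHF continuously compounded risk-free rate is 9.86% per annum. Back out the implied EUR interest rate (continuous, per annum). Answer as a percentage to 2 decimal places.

F = S·e^((r_CHF − r_EUR)T) ⇒ r_EUR = r_CHF − ln(F/S)/T
ln(1.0219/0.9681) = 0.054084; /(15/12) = 0.043267
r_EUR = 0.0986 − 0.043267 = 0.055333
r_EUR = 5.53%

5.53%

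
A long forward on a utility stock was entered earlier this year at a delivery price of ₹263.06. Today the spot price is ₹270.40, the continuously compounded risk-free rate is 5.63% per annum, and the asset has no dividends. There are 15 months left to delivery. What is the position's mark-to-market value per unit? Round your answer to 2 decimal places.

₹25.22

Current fair forward for the remaining 15 months: F = S·e^(r·T), r = 0.0563
F = 270.40 · e^(0.0563 × 15/12) = 270.40 × 1.072910 = 290.1149
Value of long forward = (F − K)·e^(−rT) = (290.1149 − 263.06) · e^(−0.0563·15/12)
= 27.0549 × 0.932044 = 25.22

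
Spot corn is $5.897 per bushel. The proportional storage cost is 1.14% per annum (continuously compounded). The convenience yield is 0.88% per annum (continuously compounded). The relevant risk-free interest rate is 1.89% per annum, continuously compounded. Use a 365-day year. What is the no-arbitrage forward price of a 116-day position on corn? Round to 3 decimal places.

Net carry = r + u − y = 0.0189 + 0.0114 − 0.0088 = 0.0215
F = S·e^((r+u−y)T) = 5.897 · e^(0.0215 × 116/365) = 5.897 · e^0.006833
= 5.897 × 1.006856 = $5.937 per bushel

$5.937 per bushel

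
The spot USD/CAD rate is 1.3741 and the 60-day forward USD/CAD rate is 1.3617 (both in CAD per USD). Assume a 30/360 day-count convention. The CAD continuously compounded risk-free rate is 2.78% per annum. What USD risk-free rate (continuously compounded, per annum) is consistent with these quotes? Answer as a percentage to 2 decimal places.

8.22%

F = S·e^((r_CAD − r_USD)T) ⇒ r_USD = r_CAD − ln(F/S)/T
ln(1.3617/1.3741) = -0.009065; /(60/360) = -0.054390
r_USD = 0.0278 + 0.054390 = 0.082190
r_USD = 8.22%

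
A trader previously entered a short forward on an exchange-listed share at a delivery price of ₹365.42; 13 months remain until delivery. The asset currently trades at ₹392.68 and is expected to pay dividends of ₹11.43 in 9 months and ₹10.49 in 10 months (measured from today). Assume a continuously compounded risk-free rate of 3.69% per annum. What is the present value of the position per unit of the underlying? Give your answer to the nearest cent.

-₹20.29

PV(remaining dividends) I = 11.43·e^(−0.0369·9/12) + 10.49·e^(−0.0369·10/12) = 21.2904
Current forward F = (S − I)·e^(rT) = (392.68 − 21.2904)·e^(0.0369·13/12) = 371.3896 × 1.040785 = 386.5367
Value (long) = (F − K)·e^(−rT) = (386.5367 − 365.42) × 0.960813 = 20.2892
Short position value = −(long value) = -₹20.29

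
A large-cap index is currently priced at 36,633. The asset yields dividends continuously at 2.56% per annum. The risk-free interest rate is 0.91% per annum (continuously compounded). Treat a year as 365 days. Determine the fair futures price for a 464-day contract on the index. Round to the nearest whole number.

35,873

F = S·e^((r − q)T) = 36633 · e^((0.0091 − 0.0256) × 464/365)
= 36633 · e^-0.020975 = 36633 × 0.979243
F = 35,873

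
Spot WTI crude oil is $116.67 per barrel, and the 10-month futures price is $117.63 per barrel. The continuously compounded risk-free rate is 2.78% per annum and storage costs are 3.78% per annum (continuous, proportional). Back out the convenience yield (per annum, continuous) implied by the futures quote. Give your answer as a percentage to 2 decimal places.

5.58%

F = S·e^((r+u−y)T) ⇒ (r+u−y) = ln(F/S)/T
ln(117.63/116.67) = 0.008195; /T ⇒ 0.009834
y = r + u − ln(F/S)/T = 0.0278 + 0.0378 − 0.009834 = 0.055766
y = 5.58%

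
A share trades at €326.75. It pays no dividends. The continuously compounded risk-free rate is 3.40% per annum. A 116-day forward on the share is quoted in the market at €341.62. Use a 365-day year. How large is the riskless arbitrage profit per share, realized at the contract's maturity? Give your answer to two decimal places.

€11.32 per share

Fair forward: F* = S·e^(carry·T), with carry = r = 0.0340
F* = 326.75 · e^(0.0340 × 116/365) = 326.75 · e^0.010805 = 326.75 × 1.010864 = €330.2998
Market €341.62 > fair €330.2998: forward overpriced → cash-and-carry (buy spot, short the forward).
At maturity, profit = |F_mkt − F*| = |341.62 − 330.2998| = €11.32 per share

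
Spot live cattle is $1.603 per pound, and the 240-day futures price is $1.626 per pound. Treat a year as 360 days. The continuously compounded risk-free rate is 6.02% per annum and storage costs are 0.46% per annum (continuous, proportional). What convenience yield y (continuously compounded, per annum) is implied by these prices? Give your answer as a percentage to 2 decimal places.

4.34%

F = S·e^((r+u−y)T) ⇒ (r+u−y) = ln(F/S)/T
ln(1.626/1.603) = 0.014246; /T ⇒ 0.021369
y = r + u − ln(F/S)/T = 0.0602 + 0.0046 − 0.021369 = 0.043431
y = 4.34%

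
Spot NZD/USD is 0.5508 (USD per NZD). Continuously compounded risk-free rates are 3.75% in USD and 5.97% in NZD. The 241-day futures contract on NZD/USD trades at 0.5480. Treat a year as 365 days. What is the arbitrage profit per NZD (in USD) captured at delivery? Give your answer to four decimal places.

0.0052 per NZD (in USD)

Fair futures: F* = S·e^(carry·T), with carry = (r_USD − r_NZD) = 0.0375 − 0.0597 = -0.0222
F* = 0.5508 · e^(-0.0222 × 241/365) = 0.5508 · e^-0.014658 = 0.5508 × 0.985449 = 0.5428
Market 0.5480 > fair 0.5428: forward overpriced → cash-and-carry (buy spot, short the forward).
At maturity, profit = |F_mkt − F*| = |0.5480 − 0.5428| = 0.0052 per NZD (in USD)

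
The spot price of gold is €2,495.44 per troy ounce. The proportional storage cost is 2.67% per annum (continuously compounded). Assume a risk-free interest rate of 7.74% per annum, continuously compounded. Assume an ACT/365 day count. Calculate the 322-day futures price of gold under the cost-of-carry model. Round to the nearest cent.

€2,735.46 per troy ounce

Net carry = r + u − y = 0.0774 + 0.0267 − 0.0000 = 0.1041
F = S·e^((r+u−y)T) = 2495.44 · e^(0.1041 × 322/365) = 2495.44 · e^0.09183616
= 2495.44 × 1.09618521 = €2,735.46 per troy ounce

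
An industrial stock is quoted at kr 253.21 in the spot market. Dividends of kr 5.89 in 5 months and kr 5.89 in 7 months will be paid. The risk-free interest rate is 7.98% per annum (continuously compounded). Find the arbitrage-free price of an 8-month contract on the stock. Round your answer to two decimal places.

PV(dividends) I = 5.89·e^(−0.0798·5/12) + 5.89·e^(−0.0798·7/12)
I = 5.6974 + 5.6221 = 11.3195
F = (S − I)·e^(rT) = (253.21 − 11.3195) · e^(0.0798·8/12)
= 241.8905 · e^0.053200 = 241.8905 × 1.054641 = kr 255.11

kr 255.11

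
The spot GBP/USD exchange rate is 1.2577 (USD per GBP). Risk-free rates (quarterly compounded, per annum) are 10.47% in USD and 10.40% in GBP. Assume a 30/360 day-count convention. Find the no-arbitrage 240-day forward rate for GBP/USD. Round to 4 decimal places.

By covered interest parity, F = S · (1+r_USD/4)^(4T) / (1+r_GBP/4)^(4T)
= 1.2577 × 1.071331 / 1.070844 = 1.2577 × 1.000455
F = 1.2583 USD per GBP

1.2583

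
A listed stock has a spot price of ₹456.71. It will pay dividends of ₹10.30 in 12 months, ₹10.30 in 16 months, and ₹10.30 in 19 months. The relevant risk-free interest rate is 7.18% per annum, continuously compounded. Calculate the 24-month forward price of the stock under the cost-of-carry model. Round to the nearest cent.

PV(dividends) I = 10.30·e^(−0.0718·12/12) + 10.30·e^(−0.0718·16/12) + 10.30·e^(−0.0718·19/12)
I = 9.5864 + 9.3597 + 9.1932 = 28.1393
F = (S − I)·e^(rT) = (456.71 − 28.1393) · e^(0.0718·24/12)
= 428.5707 · e^0.143600 = 428.5707 × 1.154422 = ₹494.75

₹494.75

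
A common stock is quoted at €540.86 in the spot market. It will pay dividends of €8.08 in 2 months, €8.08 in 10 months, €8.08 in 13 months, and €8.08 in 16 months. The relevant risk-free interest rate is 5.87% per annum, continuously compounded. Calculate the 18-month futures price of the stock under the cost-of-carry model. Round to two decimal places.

PV(dividends) I = 8.08·e^(−0.0587·2/12) + 8.08·e^(−0.0587·10/12) + 8.08·e^(−0.0587·13/12) + 8.08·e^(−0.0587·16/12)
I = 8.0013 + 7.6943 + 7.5822 + 7.4717 = 30.7495
F = (S − I)·e^(rT) = (540.86 − 30.7495) · e^(0.0587·18/12)
= 510.1105 · e^0.088050 = 510.1105 × 1.092043 = €557.06

€557.06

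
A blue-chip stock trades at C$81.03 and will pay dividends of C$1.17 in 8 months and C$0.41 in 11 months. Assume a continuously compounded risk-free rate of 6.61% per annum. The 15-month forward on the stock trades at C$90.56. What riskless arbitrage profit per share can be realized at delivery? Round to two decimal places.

C$4.19 per share

PV(dividends) I = 1.17·e^(−0.0661·8/12) + 0.41·e^(−0.0661·11/12) = 1.5055
Fair forward F* = (S − I)·e^(rT) = (81.03 − 1.5055)·e^0.082625 = 79.5245 × 1.086134 = 86.3743
Market C$90.56 > fair 86.3743: forward overpriced → cash-and-carry (borrow at r, buy the stock and collect the dividends, short the forward).
Profit at T = |F_mkt − F*| = |90.56 − 86.3743| = C$4.19 per share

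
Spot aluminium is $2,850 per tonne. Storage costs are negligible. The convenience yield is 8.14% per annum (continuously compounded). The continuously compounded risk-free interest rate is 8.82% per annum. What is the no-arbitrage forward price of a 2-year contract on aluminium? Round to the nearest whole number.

$2,889 per tonne

Net carry = r + u − y = 0.0882 + 0.0000 − 0.0814 = 0.0068
F = S·e^((r+u−y)T) = 2850 · e^(0.0068 × 2) = 2850 · e^0.013600
= 2850 × 1.013693 = $2,889 per tonne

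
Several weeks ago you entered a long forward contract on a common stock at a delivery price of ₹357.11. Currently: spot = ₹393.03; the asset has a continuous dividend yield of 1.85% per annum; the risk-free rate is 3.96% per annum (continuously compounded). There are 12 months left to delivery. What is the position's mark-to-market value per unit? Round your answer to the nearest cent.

₹42.58

Current fair forward for the remaining 12 months: F = S·e^((r − q)·T), (r − q) = 0.0396 − 0.0185 = 0.0211
F = 393.03 · e^(0.0211 × 12/12) = 393.03 × 1.021324 = 401.4110
Value of long forward = (F − K)·e^(−rT) = (401.4110 − 357.11) · e^(−0.0396·12/12)
= 44.3010 × 0.961174 = 42.58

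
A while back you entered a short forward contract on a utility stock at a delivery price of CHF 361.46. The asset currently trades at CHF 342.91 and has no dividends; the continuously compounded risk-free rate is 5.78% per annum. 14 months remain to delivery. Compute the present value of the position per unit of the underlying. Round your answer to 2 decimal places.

-CHF 5.02

Current fair forward for the remaining 14 months: F = S·e^(r·T), r = 0.0578
F = 342.91 · e^(0.0578 × 14/12) = 342.91 × 1.069759 = 366.8311
Value of long forward = (F − K)·e^(−rT) = (366.8311 − 361.46) · e^(−0.0578·14/12)
= 5.3711 × 0.934790 = 5.02
Short position value = −(long value) = -CHF 5.02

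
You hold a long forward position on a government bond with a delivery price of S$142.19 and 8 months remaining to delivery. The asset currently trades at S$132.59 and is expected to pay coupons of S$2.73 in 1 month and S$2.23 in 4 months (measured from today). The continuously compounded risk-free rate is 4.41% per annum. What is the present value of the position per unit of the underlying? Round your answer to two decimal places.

-S$10.40

PV(remaining coupons) I = 2.73·e^(−0.0441·1/12) + 2.23·e^(−0.0441·4/12) = 4.9174
Current forward F = (S − I)·e^(rT) = (132.59 − 4.9174)·e^(0.0441·8/12) = 127.6726 × 1.029836 = 131.4818
Value (long) = (F − K)·e^(−rT) = (131.4818 − 142.19) × 0.971028 = -10.3980
Value = -S$10.40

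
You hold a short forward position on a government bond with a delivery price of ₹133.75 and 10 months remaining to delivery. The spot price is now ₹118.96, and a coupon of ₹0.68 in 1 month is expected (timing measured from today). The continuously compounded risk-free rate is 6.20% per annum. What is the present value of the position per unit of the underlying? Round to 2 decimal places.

₹8.73

PV(remaining coupons) I = 0.68·e^(−0.0620·1/12) = 0.6765
Current forward F = (S − I)·e^(rT) = (118.96 − 0.6765)·e^(0.0620·10/12) = 118.2835 × 1.053025 = 124.5555
Value (long) = (F − K)·e^(−rT) = (124.5555 − 133.75) × 0.949645 = -8.7315
Short position value = −(long value) = ₹8.73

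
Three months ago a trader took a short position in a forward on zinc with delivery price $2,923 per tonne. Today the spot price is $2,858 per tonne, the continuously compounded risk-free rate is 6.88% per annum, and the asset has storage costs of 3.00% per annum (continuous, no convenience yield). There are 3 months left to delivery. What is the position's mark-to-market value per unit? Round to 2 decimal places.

Current fair forward for the remaining 3 months: F = S·e^((r + u)·T), (r + u) = 0.0688 + 0.0300 = 0.0988
F = 2858 · e^(0.0988 × 3/12) = 2858 × 1.02500757 = 2929.4716
Value of long forward = (F − K)·e^(−rT) = (2929.4716 − 2923) · e^(−0.0688·3/12)
= 6.4716 × 0.98294708 = 6.36
Short position value = −(long value) = -$6.36

-$6.36 per tonne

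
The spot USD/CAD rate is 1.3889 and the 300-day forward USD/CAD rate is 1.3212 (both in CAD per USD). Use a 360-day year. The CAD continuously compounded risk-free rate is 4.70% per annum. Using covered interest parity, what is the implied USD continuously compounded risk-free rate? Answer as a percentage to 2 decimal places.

F = S·e^((r_CAD − r_USD)T) ⇒ r_USD = r_CAD − ln(F/S)/T
ln(1.3212/1.3889) = -0.049972; /(300/360) = -0.059966
r_USD = 0.0470 + 0.059966 = 0.106966
r_USD = 10.70%

10.70%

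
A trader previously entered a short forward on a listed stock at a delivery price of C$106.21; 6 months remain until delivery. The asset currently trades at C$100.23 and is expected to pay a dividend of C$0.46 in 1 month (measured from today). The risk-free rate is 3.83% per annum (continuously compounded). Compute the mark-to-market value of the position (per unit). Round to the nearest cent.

C$4.42

PV(remaining dividends) I = 0.46·e^(−0.0383·1/12) = 0.4585
Current forward F = (S − I)·e^(rT) = (100.23 − 0.4585)·e^(0.0383·6/12) = 99.7715 × 1.019335 = 101.7006
Value (long) = (F − K)·e^(−rT) = (101.7006 − 106.21) × 0.981032 = -4.4239
Short position value = −(long value) = C$4.42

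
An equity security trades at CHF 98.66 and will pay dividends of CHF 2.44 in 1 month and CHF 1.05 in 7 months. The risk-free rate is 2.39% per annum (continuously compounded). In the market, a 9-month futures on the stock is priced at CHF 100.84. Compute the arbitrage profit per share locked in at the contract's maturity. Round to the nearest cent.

CHF 3.93 per share

PV(dividends) I = 2.44·e^(−0.0239·1/12) + 1.05·e^(−0.0239·7/12) = 3.4706
Fair futures F* = (S − I)·e^(rT) = (98.66 − 3.4706)·e^0.017925 = 95.1894 × 1.018087 = 96.9111
Market CHF 100.84 > fair 96.9111: forward overpriced → cash-and-carry (borrow at r, buy the stock and collect the dividends, short the forward).
Profit at T = |F_mkt − F*| = |100.84 − 96.9111| = CHF 3.93 per share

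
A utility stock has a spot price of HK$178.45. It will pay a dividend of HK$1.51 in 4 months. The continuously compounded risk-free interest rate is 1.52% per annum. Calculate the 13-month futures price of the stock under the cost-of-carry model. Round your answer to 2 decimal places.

HK$179.89

PV(dividends) I = 1.51·e^(−0.0152·4/12)
I = 1.5024
F = (S − I)·e^(rT) = (178.45 − 1.5024) · e^(0.0152·13/12)
= 176.9476 · e^0.016467 = 176.9476 × 1.016603 = HK$179.89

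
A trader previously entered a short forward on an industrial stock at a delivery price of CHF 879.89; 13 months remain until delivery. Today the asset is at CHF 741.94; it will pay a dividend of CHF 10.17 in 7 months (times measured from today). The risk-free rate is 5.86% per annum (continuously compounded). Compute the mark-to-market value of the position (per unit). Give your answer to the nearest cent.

PV(remaining dividends) I = 10.17·e^(−0.0586·7/12) = 9.8282
Current forward F = (S − I)·e^(rT) = (741.94 − 9.8282)·e^(0.0586·13/12) = 732.1118 × 1.065542 = 780.0959
Value (long) = (F − K)·e^(−rT) = (780.0959 − 879.89) × 0.938490 = -93.6558
Short position value = −(long value) = CHF 93.66

CHF 93.66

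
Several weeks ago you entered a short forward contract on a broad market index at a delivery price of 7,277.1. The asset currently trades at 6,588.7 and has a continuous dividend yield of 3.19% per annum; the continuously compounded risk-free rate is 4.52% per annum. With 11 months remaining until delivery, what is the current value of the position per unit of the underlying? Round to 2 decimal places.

582.92

Current fair forward for the remaining 11 months: F = S·e^((r − q)·T), (r − q) = 0.0452 − 0.0319 = 0.0133
F = 6588.7 · e^(0.0133 × 11/12) = 6588.7 × 1.01226629 = 6669.5189
Value of long forward = (F − K)·e^(−rT) = (6669.5189 − 7277.1) · e^(−0.0452·11/12)
= -607.5811 × 0.95941329 = -582.92
Short position value = −(long value) = 582.92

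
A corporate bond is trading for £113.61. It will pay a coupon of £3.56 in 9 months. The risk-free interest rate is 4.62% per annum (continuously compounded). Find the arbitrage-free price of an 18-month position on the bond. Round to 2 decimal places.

£118.08

PV(coupons) I = 3.56·e^(−0.0462·9/12)
I = 3.4388
F = (S − I)·e^(rT) = (113.61 − 3.4388) · e^(0.0462·18/12)
= 110.1712 · e^0.069300 = 110.1712 × 1.071758 = £118.08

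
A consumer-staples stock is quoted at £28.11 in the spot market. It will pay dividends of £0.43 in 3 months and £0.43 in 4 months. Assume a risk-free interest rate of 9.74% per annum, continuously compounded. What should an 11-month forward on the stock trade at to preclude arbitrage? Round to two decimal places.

PV(dividends) I = 0.43·e^(−0.0974·3/12) + 0.43·e^(−0.0974·4/12)
I = 0.4197 + 0.4163 = 0.8360
F = (S − I)·e^(rT) = (28.11 − 0.8360) · e^(0.0974·11/12)
= 27.2740 · e^0.089283 = 27.2740 × 1.093390 = £29.82

£29.82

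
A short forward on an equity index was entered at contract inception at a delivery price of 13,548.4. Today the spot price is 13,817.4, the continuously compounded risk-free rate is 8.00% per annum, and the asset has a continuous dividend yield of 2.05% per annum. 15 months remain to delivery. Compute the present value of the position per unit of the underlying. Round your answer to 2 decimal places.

-1208.73

Current fair forward for the remaining 15 months: F = S·e^((r − q)·T), (r − q) = 0.0800 − 0.0205 = 0.0595
F = 13817.4 · e^(0.0595 × 15/12) = 13817.4 × 1.07721068 = 14884.2508
Value of long forward = (F − K)·e^(−rT) = (14884.2508 − 13548.4) · e^(−0.0800·15/12)
= 1335.8508 × 0.90483742 = 1208.73
Short position value = −(long value) = -1208.73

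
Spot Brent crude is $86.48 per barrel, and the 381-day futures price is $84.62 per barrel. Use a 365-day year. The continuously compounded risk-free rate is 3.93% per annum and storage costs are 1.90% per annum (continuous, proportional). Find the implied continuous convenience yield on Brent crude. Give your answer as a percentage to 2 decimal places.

7.91%

F = S·e^((r+u−y)T) ⇒ (r+u−y) = ln(F/S)/T
ln(84.62/86.48) = -0.021743; /T ⇒ -0.020830
y = r + u − ln(F/S)/T = 0.0393 + 0.0190 + 0.020830 = 0.079130
y = 7.91%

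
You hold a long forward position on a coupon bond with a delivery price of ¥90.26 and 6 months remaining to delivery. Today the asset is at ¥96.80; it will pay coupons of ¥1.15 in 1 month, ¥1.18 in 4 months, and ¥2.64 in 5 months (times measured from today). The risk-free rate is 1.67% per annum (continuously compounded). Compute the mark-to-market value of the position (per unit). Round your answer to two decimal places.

¥2.35

PV(remaining coupons) I = 1.15·e^(−0.0167·1/12) + 1.18·e^(−0.0167·4/12) + 2.64·e^(−0.0167·5/12) = 4.9435
Current forward F = (S − I)·e^(rT) = (96.80 − 4.9435)·e^(0.0167·6/12) = 91.8565 × 1.008385 = 92.6267
Value (long) = (F − K)·e^(−rT) = (92.6267 − 90.26) × 0.991685 = 2.3470
Value = ¥2.35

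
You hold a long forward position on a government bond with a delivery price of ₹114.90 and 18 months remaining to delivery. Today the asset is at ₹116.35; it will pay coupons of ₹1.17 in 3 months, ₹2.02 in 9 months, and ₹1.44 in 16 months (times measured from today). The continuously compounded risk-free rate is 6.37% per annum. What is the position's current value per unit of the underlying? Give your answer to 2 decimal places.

PV(remaining coupons) I = 1.17·e^(−0.0637·3/12) + 2.02·e^(−0.0637·9/12) + 1.44·e^(−0.0637·16/12) = 4.4000
Current forward F = (S − I)·e^(rT) = (116.35 − 4.4000)·e^(0.0637·18/12) = 111.9500 × 1.100264 = 123.1746
Value (long) = (F − K)·e^(−rT) = (123.1746 − 114.90) × 0.908873 = 7.5206
Value = ₹7.52

₹7.52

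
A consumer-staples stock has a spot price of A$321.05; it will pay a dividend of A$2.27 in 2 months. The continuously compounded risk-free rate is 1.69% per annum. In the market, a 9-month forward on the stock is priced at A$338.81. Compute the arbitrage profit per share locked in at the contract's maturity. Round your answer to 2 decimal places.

PV(dividends) I = 2.27·e^(−0.0169·2/12) = 2.2636
Fair forward F* = (S − I)·e^(rT) = (321.05 − 2.2636)·e^0.012675 = 318.7864 × 1.012756 = 322.8528
Market A$338.81 > fair 322.8528: forward overpriced → cash-and-carry (borrow at r, buy the stock and collect the dividends, short the forward).
Profit at T = |F_mkt − F*| = |338.81 − 322.8528| = A$15.96 per share

A$15.96 per share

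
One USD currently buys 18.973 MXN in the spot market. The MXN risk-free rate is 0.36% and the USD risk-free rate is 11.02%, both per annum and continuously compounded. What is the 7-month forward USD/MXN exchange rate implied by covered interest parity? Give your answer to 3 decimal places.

17.829

F = S·e^((r_MXN − r_USD)T) = 18.973 · e^((0.0036 − 0.1102) × 7/12)
= 18.973 · e^-0.062183 = 18.973 × 0.939711
F = 17.829 MXN per USD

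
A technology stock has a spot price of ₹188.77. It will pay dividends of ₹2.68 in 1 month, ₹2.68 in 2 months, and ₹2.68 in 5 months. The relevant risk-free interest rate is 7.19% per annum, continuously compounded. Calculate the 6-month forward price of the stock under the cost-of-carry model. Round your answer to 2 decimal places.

₹187.48

PV(dividends) I = 2.68·e^(−0.0719·1/12) + 2.68·e^(−0.0719·2/12) + 2.68·e^(−0.0719·5/12)
I = 2.6640 + 2.6481 + 2.6009 = 7.9130
F = (S − I)·e^(rT) = (188.77 − 7.9130) · e^(0.0719·6/12)
= 180.8570 · e^0.035950 = 180.8570 × 1.036604 = ₹187.48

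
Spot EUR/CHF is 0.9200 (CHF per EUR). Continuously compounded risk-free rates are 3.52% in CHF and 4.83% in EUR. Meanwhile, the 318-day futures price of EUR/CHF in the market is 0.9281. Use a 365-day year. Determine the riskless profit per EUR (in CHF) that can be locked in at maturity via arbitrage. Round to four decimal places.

Fair futures: F* = S·e^(carry·T), with carry = (r_CHF − r_EUR) = 0.0352 − 0.0483 = -0.0131
F* = 0.9200 · e^(-0.0131 × 318/365) = 0.9200 · e^-0.011413 = 0.9200 × 0.988652 = 0.9096
Market 0.9281 > fair 0.9096: forward overpriced → cash-and-carry (buy spot, short the forward).
At maturity, profit = |F_mkt − F*| = |0.9281 − 0.9096| = 0.0185 per EUR (in CHF)

0.0185 per EUR (in CHF)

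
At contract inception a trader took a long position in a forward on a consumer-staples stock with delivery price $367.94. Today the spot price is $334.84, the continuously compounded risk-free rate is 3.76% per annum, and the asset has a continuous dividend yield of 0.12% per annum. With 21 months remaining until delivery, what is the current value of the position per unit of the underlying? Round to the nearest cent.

-$10.37

Current fair forward for the remaining 21 months: F = S·e^((r − q)·T), (r − q) = 0.0376 − 0.0012 = 0.0364
F = 334.84 · e^(0.0364 × 21/12) = 334.84 × 1.065773 = 356.8634
Value of long forward = (F − K)·e^(−rT) = (356.8634 − 367.94) · e^(−0.0376·21/12)
= -11.0766 × 0.936318 = -10.37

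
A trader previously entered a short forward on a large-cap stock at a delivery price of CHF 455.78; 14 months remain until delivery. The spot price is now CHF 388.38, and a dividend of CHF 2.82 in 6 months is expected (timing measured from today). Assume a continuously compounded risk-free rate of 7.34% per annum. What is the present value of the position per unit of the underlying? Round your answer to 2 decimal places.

CHF 32.71

PV(remaining dividends) I = 2.82·e^(−0.0734·6/12) = 2.7184
Current forward F = (S − I)·e^(rT) = (388.38 − 2.7184)·e^(0.0734·14/12) = 385.6616 × 1.089407 = 420.1424
Value (long) = (F − K)·e^(−rT) = (420.1424 − 455.78) × 0.917931 = -32.7129
Short position value = −(long value) = CHF 32.71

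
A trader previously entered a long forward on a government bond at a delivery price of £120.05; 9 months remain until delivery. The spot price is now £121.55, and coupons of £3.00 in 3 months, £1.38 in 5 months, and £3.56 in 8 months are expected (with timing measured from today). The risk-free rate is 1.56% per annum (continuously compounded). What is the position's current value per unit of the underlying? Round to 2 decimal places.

PV(remaining coupons) I = 3.00·e^(−0.0156·3/12) + 1.38·e^(−0.0156·5/12) + 3.56·e^(−0.0156·8/12) = 7.8825
Current forward F = (S − I)·e^(rT) = (121.55 − 7.8825)·e^(0.0156·9/12) = 113.6675 × 1.011769 = 115.0053
Value (long) = (F − K)·e^(−rT) = (115.0053 − 120.05) × 0.988368 = -4.9860
Value = -£4.99

-£4.99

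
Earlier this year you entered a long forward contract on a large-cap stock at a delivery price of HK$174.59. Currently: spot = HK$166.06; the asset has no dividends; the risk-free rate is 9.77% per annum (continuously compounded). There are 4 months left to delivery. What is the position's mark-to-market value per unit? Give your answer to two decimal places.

-HK$2.94

Current fair forward for the remaining 4 months: F = S·e^(r·T), r = 0.0977
F = 166.06 · e^(0.0977 × 4/12) = 166.06 × 1.033103 = 171.5571
Value of long forward = (F − K)·e^(−rT) = (171.5571 − 174.59) · e^(−0.0977·4/12)
= -3.0329 × 0.967958 = -2.94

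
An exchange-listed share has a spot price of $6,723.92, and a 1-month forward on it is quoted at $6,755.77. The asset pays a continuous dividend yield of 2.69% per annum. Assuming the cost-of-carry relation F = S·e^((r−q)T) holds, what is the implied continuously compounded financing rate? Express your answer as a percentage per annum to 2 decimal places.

From F = S·e^((r−q)T): (r − q) = ln(F/S)/T
ln(6755.77/6723.92) = ln(1.004737) = 0.004726
(r − q) = 0.004726 / (1/12) = 0.056712
r = ln(F/S)/T + q = 0.056712 + 0.0269 = 0.083612
r = 8.36%

8.36%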